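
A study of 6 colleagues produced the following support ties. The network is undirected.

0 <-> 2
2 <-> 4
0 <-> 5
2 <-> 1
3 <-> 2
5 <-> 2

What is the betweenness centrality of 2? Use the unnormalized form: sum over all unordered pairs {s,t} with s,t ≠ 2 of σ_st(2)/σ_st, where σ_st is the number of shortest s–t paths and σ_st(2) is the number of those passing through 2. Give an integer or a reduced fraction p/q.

Pairs whose geodesics pass through 2 — 3–4: 1; 3–5: 1; 3–1: 1; 3–0: 1; 4–5: 1; 4–1: 1; 4–0: 1; 5–1: 1; 1–0: 1.
All other pairs contribute 0.
Summing the contributions gives betweenness(2) = 9.

9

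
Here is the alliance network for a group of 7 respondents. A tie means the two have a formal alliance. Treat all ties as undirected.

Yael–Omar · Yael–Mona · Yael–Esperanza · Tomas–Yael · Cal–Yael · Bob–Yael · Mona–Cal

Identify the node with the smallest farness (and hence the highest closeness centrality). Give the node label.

Yael

Farness (sum of distances to all others) for each node — Bob:11, Cal:10, Esperanza:11, Mona:10, Omar:11, Tomas:11, Yael:6.
The smallest farness is 6, for Yael, so Yael has the highest closeness.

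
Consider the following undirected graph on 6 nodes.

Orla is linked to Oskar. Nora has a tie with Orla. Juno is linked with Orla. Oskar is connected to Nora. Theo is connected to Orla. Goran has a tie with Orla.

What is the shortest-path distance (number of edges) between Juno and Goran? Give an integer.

2

One shortest route is Juno – Orla – Goran, which uses 2 edges, and Juno and Goran are not directly tied, so nothing shorter exists. So d(Juno,Goran) = 2.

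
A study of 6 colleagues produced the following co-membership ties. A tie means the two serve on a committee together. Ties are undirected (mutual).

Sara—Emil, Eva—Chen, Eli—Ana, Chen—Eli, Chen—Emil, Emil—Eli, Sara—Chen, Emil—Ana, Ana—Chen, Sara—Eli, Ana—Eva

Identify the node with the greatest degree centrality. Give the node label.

Degrees — Ana:4, Chen:5, Eli:4, Emil:4, Eva:2, Sara:3.
The maximum is 5, attained only by Chen.

Chen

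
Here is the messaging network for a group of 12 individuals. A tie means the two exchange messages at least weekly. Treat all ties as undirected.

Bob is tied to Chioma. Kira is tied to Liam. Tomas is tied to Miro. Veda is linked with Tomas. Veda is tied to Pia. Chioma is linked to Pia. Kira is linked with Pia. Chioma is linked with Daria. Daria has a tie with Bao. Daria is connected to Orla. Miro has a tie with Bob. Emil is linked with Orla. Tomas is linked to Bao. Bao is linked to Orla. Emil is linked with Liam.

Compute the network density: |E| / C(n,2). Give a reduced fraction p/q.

There are 15 edges and 12 nodes, so the maximum possible is C(12,2) = 66.
Density = 15/66 = 5/22.

5/22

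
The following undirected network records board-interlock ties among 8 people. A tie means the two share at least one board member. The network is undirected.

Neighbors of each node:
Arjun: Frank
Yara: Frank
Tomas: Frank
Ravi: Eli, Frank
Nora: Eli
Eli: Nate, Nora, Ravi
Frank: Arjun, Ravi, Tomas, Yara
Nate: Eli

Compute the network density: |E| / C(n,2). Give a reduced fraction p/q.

1/4

There are 7 edges and 8 nodes, so the maximum possible is C(8,2) = 28.
Density = 7/28 = 1/4.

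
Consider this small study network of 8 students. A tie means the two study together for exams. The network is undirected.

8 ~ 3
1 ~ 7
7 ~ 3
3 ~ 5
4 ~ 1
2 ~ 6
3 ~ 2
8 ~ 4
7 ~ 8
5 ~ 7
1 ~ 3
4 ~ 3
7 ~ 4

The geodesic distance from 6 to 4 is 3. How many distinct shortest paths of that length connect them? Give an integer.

1

The shortest distance is 3, and the only length-3 path is 6–2–3–4. So there is exactly 1 shortest path.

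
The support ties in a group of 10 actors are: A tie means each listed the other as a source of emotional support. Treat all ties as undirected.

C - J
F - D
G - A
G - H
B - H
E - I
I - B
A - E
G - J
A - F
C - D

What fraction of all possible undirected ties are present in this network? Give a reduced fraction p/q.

11/45

There are 11 edges and 10 nodes, so the maximum possible is C(10,2) = 45.
Density = 11/45.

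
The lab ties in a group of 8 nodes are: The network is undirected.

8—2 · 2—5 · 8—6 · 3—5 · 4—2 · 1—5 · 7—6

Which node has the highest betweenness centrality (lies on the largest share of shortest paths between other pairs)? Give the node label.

2

Unnormalized betweenness of each node: 1:0, 2:15, 3:0, 4:0, 5:11, 6:6, 7:0, 8:10.
2 has the largest value, 15, making it the main broker — the node through which the most shortest paths run.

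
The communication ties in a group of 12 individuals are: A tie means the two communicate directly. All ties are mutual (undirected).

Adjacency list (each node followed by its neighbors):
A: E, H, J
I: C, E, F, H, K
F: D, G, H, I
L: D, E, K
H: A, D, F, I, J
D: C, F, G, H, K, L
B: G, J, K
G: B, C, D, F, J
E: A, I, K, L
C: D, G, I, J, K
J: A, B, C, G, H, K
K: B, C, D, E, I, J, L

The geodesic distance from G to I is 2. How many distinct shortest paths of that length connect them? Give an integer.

2

The shortest distance is 2. The length-2 paths are: G–F–I; G–C–I.
That gives 2 distinct shortest paths.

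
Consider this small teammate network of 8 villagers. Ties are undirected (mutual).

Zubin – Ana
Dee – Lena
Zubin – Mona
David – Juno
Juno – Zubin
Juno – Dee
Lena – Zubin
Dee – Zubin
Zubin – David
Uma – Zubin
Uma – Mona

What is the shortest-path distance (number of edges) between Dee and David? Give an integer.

2

One shortest route is Dee – Zubin – David, which uses 2 edges, and Dee and David are not directly tied, so nothing shorter exists. So d(Dee,David) = 2.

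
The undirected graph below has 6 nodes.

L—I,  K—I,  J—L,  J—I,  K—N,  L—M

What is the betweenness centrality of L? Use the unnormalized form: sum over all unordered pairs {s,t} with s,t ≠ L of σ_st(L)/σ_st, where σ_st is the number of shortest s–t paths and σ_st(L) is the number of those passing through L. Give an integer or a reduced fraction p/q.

4

Pairs whose geodesics pass through L — I–M: 1; K–M: 1; M–J: 1; M–N: 1.
All other pairs contribute 0.
Summing the contributions gives betweenness(L) = 4.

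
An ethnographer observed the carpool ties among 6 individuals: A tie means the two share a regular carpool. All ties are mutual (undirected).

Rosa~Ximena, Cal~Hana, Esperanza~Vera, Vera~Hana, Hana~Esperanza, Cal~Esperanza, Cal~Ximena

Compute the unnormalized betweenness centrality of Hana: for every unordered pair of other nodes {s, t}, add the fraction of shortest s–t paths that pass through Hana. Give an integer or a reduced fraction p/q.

3/2

Pairs whose geodesics pass through Hana — Rosa–Vera: 1/2; Ximena–Vera: 1/2; Vera–Cal: 1/2.
All other pairs contribute 0.
Summing the contributions gives betweenness(Hana) = 3/2.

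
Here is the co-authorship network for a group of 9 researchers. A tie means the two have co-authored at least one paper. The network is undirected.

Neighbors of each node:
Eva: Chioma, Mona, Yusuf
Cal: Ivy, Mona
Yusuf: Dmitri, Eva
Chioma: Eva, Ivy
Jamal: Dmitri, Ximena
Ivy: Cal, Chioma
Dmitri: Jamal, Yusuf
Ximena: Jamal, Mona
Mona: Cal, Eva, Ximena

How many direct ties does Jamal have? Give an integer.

2

Jamal is directly tied to Dmitri and Ximena. That is 2 neighbors, so the degree of Jamal is 2.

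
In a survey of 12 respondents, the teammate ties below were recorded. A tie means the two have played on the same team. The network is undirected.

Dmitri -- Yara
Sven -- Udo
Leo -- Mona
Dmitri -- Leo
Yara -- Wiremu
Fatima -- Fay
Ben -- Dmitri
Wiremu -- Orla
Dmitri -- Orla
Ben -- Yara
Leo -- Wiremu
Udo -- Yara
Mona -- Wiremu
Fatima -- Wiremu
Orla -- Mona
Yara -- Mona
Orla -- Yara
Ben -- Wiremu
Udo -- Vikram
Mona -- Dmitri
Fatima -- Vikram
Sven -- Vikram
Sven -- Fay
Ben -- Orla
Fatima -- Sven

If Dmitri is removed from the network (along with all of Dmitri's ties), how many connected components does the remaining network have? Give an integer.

Dmitri's neighbors (Ben, Leo, Mona, Orla, and Yara) remain reachable from one another through other ties, so the rest of the network stays in one piece.

1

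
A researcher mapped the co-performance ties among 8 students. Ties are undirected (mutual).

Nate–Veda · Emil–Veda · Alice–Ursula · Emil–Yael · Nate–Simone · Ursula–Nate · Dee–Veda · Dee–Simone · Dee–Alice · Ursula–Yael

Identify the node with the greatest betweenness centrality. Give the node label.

Unnormalized betweenness of each node: Alice:3/2, Dee:7/2, Emil:3/2, Nate:4, Simone:1/2, Ursula:5, Veda:9/2, Yael:3/2.
Ursula has the largest value, 5, making it the main broker — the node through which the most shortest paths run.

Ursula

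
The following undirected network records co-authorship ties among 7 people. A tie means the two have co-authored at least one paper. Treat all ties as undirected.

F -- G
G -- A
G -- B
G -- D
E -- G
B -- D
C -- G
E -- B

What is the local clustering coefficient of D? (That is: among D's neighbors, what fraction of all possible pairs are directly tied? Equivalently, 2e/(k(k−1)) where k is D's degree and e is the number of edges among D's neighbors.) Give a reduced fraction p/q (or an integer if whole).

D's neighbors: B and G (k = 2).
Possible neighbor pairs: C(2,2) = 1. Edges among them: B–G → e = 1.
Clustering(D) = 1/1.

1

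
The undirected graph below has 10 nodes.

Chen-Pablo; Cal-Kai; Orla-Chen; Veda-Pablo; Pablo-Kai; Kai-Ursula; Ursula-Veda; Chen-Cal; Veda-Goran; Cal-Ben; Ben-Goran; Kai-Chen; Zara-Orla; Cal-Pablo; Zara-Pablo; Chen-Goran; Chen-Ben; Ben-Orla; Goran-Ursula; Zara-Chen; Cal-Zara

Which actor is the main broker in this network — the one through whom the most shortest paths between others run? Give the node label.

Unnormalized betweenness of each node: Ben:23/12, Cal:28/15, Chen:121/15, Goran:131/30, Kai:44/15, Orla:1/3, Pablo:127/30, Ursula:1, Veda:6/5, Zara:13/12.
Chen has the largest value, 121/15, making it the main broker — the node through which the most shortest paths run.

Chen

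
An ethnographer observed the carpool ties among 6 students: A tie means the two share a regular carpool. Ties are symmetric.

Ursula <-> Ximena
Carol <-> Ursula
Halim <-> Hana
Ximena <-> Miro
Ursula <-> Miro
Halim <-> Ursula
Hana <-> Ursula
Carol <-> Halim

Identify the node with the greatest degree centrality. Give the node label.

Ursula

Degrees — Carol:2, Halim:3, Hana:2, Miro:2, Ursula:5, Ximena:2.
The maximum is 5, attained only by Ursula.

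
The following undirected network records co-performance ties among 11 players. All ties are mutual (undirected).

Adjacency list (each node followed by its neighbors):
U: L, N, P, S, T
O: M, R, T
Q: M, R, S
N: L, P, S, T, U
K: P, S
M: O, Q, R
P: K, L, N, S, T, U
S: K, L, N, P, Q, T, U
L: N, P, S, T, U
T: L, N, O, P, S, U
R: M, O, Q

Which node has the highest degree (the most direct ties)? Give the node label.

S

Degrees — K:2, L:5, M:3, N:5, O:3, P:6, Q:3, R:3, S:7, T:6, U:5.
The maximum is 7, attained only by S.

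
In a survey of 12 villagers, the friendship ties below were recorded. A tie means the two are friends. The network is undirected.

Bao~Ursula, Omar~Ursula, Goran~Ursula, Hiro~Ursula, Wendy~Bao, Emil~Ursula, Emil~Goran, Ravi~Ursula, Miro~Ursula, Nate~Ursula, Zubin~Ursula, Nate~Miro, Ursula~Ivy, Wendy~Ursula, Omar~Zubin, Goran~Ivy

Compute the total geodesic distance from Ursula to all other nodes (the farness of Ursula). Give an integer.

11

Distances from Ursula: Bao:1, Emil:1, Goran:1, Hiro:1, Ivy:1, Miro:1, Nate:1, Omar:1, Ravi:1, Wendy:1, Zubin:1.
Sum = 1 + 1 + 1 + 1 + 1 + 1 + 1 + 1 + 1 + 1 + 1 = 11.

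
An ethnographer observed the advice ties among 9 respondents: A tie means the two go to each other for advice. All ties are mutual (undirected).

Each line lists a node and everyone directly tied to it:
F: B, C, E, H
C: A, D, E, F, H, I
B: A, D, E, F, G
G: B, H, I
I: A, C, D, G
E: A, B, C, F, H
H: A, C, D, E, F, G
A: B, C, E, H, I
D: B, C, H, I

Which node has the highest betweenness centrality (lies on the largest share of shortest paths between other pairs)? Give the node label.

H

Unnormalized betweenness of each node: A:23/15, B:17/6, C:35/12, D:31/30, E:7/10, F:9/20, G:47/60, H:10/3, I:17/12.
H has the largest value, 10/3, making it the main broker — the node through which the most shortest paths run.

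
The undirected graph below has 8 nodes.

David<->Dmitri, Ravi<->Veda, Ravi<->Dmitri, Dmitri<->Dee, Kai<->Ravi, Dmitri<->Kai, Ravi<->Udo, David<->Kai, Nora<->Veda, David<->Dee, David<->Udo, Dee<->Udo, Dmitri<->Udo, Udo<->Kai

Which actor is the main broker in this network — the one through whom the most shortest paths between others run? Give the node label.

Unnormalized betweenness of each node: David:1/3, Dee:0, Dmitri:17/6, Kai:1, Nora:0, Ravi:10, Udo:17/6, Veda:6.
Ravi has the largest value, 10, making it the main broker — the node through which the most shortest paths run.

Ravi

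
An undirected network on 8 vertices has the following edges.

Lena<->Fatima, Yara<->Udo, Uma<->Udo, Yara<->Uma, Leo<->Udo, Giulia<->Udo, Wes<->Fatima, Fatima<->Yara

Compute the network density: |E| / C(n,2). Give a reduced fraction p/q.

There are 8 edges and 8 nodes, so the maximum possible is C(8,2) = 28.
Density = 8/28 = 2/7.

2/7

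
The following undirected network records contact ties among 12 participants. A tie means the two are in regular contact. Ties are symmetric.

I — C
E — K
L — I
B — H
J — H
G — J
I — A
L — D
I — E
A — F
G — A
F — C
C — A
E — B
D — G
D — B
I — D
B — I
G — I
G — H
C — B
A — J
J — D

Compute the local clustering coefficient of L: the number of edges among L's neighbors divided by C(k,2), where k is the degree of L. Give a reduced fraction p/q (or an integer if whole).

1

L's neighbors: D and I (k = 2).
Possible neighbor pairs: C(2,2) = 1. Edges among them: D–I → e = 1.
Clustering(L) = 1/1.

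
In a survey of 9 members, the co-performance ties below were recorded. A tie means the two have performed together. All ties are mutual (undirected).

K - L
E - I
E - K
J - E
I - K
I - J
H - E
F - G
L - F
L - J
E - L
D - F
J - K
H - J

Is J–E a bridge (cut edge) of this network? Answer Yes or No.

No

Even without that edge, J still reaches E via J – K – E, so the network stays connected. Not a bridge.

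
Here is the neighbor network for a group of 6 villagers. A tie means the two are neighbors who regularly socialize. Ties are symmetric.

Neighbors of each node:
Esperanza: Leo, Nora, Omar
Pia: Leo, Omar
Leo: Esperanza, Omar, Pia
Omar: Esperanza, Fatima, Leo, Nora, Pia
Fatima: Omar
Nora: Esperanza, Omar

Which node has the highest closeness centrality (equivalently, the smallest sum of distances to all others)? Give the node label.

Farness (sum of distances to all others) for each node — Esperanza:7, Fatima:9, Leo:7, Nora:8, Omar:5, Pia:8.
The smallest farness is 5, for Omar, so Omar has the highest closeness.

Omar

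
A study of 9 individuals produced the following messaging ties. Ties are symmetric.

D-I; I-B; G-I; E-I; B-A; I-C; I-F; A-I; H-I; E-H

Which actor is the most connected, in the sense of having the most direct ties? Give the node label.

Degrees — A:2, B:2, C:1, D:1, E:2, F:1, G:1, H:2, I:8.
The maximum is 8, attained only by I.

I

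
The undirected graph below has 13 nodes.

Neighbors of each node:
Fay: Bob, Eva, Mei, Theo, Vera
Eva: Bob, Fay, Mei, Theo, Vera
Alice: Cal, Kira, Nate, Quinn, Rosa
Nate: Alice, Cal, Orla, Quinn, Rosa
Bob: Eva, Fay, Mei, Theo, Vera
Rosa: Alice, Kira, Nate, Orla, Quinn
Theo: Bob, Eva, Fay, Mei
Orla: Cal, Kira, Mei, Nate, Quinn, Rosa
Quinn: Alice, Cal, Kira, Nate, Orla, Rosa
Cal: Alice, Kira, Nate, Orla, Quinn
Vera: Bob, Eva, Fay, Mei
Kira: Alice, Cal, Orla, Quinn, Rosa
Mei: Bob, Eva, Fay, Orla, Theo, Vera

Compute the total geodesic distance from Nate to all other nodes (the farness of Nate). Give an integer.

24

Distances from Nate: Alice:1, Bob:3, Cal:1, Eva:3, Fay:3, Kira:2, Mei:2, Orla:1, Quinn:1, Rosa:1, Theo:3, Vera:3.
Sum = 1 + 3 + 1 + 3 + 3 + 2 + 2 + 1 + 1 + 1 + 3 + 3 = 24.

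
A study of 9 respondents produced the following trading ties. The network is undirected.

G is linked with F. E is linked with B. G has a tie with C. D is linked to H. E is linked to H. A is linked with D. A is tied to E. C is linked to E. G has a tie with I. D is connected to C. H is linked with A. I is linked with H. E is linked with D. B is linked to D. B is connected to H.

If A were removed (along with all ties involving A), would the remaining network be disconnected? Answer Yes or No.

No

Even without A, every remaining node can still reach every other (the residual graph is connected), so A is not a cut vertex.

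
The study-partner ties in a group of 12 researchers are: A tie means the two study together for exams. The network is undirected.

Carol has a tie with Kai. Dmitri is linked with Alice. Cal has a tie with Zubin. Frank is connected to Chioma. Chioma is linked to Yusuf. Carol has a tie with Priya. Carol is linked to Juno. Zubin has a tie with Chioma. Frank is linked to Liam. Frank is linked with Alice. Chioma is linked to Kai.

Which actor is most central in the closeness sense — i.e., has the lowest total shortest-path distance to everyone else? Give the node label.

Farness (sum of distances to all others) for each node — Alice:33, Cal:39, Carol:31, Chioma:21, Dmitri:43, Frank:25, Juno:41, Kai:25, Liam:35, Priya:41, Yusuf:31, Zubin:29.
The smallest farness is 21, for Chioma, so Chioma has the highest closeness.

Chioma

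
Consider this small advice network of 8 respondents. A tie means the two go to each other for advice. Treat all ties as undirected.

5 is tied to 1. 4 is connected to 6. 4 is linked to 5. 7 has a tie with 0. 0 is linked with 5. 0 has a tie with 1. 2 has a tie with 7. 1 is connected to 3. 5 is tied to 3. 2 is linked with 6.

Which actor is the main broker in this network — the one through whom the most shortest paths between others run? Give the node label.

Unnormalized betweenness of each node: 0:17/3, 1:4/3, 2:2, 3:0, 4:13/3, 5:23/3, 6:7/3, 7:11/3.
5 has the largest value, 23/3, making it the main broker — the node through which the most shortest paths run.

5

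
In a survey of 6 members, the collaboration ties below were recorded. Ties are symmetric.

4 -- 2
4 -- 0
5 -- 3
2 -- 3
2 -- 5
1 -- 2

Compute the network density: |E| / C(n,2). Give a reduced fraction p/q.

2/5

There are 6 edges and 6 nodes, so the maximum possible is C(6,2) = 15.
Density = 6/15 = 2/5.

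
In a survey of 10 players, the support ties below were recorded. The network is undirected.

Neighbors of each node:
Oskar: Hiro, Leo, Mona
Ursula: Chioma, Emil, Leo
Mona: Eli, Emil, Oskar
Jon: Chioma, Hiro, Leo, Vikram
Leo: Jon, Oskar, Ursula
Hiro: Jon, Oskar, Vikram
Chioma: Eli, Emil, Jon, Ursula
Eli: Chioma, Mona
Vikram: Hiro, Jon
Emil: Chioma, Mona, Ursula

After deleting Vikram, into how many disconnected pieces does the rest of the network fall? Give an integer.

1

Vikram's neighbors (Hiro and Jon) remain reachable from one another through other ties, so the rest of the network stays in one piece.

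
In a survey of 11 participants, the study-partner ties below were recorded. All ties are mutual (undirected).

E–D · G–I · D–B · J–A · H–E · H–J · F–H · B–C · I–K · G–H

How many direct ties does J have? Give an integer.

J is directly tied to A and H. That is 2 neighbors, so the degree of J is 2.

2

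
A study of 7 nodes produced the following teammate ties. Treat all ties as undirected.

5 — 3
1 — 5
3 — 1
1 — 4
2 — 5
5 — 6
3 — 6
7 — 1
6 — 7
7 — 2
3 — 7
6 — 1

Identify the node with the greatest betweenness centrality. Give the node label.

Unnormalized betweenness of each node: 1:21/4, 2:1/4, 3:1/4, 4:0, 5:2, 6:1/4, 7:2.
1 has the largest value, 21/4, making it the main broker — the node through which the most shortest paths run.

1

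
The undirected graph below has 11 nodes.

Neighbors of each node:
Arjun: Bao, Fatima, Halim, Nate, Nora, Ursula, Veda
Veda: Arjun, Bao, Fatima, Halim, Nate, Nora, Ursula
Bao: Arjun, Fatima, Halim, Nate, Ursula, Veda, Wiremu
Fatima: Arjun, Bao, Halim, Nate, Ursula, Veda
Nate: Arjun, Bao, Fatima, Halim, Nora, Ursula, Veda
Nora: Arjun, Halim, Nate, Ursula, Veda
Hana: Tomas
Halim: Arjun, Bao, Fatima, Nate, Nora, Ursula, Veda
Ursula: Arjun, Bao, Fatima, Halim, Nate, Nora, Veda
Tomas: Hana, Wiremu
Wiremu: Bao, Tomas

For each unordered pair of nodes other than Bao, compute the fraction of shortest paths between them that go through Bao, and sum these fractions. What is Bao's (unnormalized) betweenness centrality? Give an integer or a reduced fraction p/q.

Pairs whose geodesics pass through Bao — Arjun–Hana: 1; Arjun–Tomas: 1; Arjun–Wiremu: 1; Halim–Hana: 1; Halim–Tomas: 1; Halim–Wiremu: 1; Nora–Hana: 5/5; Nora–Tomas: 5/5; Nora–Wiremu: 5/5; Veda–Hana: 1; Veda–Tomas: 1; Veda–Wiremu: 1; Nate–Hana: 1; Nate–Tomas: 1 … (+7 more pairs).
All other pairs contribute 0.
Summing the contributions gives betweenness(Bao) = 21.

21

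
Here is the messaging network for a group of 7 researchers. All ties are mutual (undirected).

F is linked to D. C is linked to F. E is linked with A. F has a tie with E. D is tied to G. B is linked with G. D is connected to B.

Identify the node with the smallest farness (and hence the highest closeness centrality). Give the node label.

F

Farness (sum of distances to all others) for each node — A:17, B:14, C:14, D:10, E:12, F:9, G:14.
The smallest farness is 9, for F, so F has the highest closeness.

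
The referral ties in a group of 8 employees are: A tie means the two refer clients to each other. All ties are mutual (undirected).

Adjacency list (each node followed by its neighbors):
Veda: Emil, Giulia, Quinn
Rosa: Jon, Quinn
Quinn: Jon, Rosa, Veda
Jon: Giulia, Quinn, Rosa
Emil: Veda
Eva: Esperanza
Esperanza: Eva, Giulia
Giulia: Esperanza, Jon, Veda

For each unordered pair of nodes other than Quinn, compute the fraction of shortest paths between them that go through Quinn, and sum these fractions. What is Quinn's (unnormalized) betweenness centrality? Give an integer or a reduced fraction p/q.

3

Pairs whose geodesics pass through Quinn — Emil–Jon: 1/2; Emil–Rosa: 1; Veda–Jon: 1/2; Veda–Rosa: 1.
All other pairs contribute 0.
Summing the contributions gives betweenness(Quinn) = 3.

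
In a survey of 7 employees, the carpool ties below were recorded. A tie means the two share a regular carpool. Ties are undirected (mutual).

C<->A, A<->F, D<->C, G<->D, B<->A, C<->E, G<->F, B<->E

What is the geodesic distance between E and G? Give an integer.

One shortest route is E – C – D – G, which uses 3 edges, and at distance 2 from E we only reach {A, D}, which does not include G. So d(E,G) = 3.

3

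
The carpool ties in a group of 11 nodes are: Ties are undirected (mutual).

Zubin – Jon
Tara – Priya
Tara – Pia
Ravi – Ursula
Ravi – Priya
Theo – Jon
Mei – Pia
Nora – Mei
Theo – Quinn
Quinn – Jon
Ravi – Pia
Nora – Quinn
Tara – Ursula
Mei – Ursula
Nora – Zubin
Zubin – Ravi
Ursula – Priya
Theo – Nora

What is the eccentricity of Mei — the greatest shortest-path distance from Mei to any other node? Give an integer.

3

Distances from Mei: Jon:3, Nora:1, Pia:1, Priya:2, Quinn:2, Ravi:2, Tara:2, Theo:2, Ursula:1, Zubin:2.
The largest is 3 (to Jon), so the eccentricity of Mei is 3.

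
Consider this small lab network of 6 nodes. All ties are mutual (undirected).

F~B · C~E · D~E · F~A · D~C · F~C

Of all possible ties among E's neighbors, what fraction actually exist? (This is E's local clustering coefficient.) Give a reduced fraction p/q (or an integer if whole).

1

E's neighbors: C and D (k = 2).
Possible neighbor pairs: C(2,2) = 1. Edges among them: C–D → e = 1.
Clustering(E) = 1/1.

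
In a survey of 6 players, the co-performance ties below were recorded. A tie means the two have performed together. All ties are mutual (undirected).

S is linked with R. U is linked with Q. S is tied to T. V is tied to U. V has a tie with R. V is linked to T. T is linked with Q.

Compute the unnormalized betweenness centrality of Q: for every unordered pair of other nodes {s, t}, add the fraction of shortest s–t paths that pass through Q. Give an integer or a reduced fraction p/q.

Pairs whose geodesics pass through Q — S–U: 1/3; U–T: 1/2.
All other pairs contribute 0.
Summing the contributions gives betweenness(Q) = 5/6.

5/6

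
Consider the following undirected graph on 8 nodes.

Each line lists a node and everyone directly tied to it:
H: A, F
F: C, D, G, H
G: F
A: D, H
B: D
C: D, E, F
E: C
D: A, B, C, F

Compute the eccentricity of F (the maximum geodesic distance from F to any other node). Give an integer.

2

Distances from F: A:2, B:2, C:1, D:1, E:2, G:1, H:1.
The largest is 2 (to E, A, and B), so the eccentricity of F is 2.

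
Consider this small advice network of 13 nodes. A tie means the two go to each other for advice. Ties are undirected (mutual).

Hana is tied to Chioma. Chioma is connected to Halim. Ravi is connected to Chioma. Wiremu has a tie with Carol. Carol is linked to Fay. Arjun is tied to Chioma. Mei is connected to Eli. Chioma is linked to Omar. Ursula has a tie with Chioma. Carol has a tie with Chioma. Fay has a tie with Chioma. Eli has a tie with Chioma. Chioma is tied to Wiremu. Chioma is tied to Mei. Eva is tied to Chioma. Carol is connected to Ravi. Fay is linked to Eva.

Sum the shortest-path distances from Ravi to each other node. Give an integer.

22

Distances from Ravi: Arjun:2, Carol:1, Chioma:1, Eli:2, Eva:2, Fay:2, Halim:2, Hana:2, Mei:2, Omar:2, Ursula:2, Wiremu:2.
Sum = 2 + 1 + 1 + 2 + 2 + 2 + 2 + 2 + 2 + 2 + 2 + 2 = 22.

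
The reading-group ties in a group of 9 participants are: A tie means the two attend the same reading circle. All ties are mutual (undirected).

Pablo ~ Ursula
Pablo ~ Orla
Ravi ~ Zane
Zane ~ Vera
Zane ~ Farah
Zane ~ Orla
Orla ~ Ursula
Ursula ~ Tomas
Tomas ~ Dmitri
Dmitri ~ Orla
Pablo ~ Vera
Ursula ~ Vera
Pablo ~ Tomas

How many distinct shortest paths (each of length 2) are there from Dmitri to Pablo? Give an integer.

The shortest distance is 2. The length-2 paths are: Dmitri–Tomas–Pablo; Dmitri–Orla–Pablo.
That gives 2 distinct shortest paths.

2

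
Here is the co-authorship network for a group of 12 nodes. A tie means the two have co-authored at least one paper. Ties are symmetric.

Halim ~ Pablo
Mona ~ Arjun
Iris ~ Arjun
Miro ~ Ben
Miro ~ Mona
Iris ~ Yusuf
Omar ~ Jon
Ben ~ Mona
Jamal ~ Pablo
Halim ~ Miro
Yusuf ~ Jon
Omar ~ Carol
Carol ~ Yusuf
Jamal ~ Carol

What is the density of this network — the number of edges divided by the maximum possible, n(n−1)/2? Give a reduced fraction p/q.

7/33

There are 14 edges and 12 nodes, so the maximum possible is C(12,2) = 66.
Density = 14/66 = 7/33.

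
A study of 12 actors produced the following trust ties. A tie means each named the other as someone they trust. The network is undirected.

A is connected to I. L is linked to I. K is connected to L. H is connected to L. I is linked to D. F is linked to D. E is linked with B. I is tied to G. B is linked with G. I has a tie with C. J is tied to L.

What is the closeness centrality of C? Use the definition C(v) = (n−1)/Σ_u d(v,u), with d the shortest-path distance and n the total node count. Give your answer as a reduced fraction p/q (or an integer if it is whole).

11/28

Distances from C: A:2, B:3, D:2, E:4, F:3, G:2, H:3, I:1, J:3, K:3, L:2. Sum = 28.
n = 12, so closeness = 11/28.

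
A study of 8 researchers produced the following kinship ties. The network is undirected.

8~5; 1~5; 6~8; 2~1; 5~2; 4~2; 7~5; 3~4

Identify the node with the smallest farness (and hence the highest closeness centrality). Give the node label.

Farness (sum of distances to all others) for each node — 1:14, 2:12, 3:22, 4:16, 5:11, 6:21, 7:17, 8:15.
The smallest farness is 11, for 5, so 5 has the highest closeness.

5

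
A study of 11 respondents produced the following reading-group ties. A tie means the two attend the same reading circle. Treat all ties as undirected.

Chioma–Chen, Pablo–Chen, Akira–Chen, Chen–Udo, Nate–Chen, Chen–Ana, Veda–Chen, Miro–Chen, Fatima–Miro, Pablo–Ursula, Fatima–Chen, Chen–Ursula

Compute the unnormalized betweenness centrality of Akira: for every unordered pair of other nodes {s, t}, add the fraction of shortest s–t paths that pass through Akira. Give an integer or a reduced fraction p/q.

0

No shortest path between any pair of other nodes passes through Akira.
Summing the contributions gives betweenness(Akira) = 0.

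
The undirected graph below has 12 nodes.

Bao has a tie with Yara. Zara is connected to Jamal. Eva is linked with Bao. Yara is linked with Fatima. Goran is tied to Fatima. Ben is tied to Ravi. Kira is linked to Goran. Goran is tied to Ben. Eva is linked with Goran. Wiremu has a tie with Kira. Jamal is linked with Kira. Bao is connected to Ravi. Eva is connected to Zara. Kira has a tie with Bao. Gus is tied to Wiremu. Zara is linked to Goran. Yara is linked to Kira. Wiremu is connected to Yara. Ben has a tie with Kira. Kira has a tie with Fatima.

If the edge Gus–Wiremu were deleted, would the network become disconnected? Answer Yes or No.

Without the Gus–Wiremu edge there is no alternate route between Gus and Wiremu, so the network disconnects. It is a bridge.

Yes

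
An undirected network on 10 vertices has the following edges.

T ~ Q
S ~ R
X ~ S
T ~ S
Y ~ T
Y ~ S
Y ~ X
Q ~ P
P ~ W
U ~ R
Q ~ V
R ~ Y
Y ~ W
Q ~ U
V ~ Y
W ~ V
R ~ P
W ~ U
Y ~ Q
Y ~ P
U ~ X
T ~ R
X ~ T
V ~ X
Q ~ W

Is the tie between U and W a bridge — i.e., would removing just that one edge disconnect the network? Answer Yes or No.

Even without that edge, U still reaches W via U – Q – W, so the network stays connected. Not a bridge.

No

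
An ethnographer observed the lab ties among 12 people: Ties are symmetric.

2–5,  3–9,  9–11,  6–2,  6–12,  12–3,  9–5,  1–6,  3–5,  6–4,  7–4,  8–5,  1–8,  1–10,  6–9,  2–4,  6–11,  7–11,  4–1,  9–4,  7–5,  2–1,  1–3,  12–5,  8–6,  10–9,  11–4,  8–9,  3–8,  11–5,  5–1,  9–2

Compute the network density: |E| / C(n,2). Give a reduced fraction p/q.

There are 32 edges and 12 nodes, so the maximum possible is C(12,2) = 66.
Density = 32/66 = 16/33.

16/33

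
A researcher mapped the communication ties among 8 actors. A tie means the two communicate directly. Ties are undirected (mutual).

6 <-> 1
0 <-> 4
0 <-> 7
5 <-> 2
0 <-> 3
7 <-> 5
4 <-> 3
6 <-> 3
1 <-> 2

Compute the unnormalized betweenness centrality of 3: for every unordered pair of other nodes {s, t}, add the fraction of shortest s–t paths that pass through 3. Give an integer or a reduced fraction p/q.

11/2

Pairs whose geodesics pass through 3 — 6–7: 1; 6–0: 1; 6–4: 1; 1–0: 1; 1–4: 1; 2–4: 1/2.
All other pairs contribute 0.
Summing the contributions gives betweenness(3) = 11/2.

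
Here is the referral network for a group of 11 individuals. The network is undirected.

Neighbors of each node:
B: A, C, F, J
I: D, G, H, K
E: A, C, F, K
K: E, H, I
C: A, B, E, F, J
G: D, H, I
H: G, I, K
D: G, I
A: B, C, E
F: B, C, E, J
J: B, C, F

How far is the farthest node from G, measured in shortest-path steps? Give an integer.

Distances from G: A:4, B:5, C:4, D:1, E:3, F:4, H:1, I:1, J:5, K:2.
The largest is 5 (to B and J), so the eccentricity of G is 5.

5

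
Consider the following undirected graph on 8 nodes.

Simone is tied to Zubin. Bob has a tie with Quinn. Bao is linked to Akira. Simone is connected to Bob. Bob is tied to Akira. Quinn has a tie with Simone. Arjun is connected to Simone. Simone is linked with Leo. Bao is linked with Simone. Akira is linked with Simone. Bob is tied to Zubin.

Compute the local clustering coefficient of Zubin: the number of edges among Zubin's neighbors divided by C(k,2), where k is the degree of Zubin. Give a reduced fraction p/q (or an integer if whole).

Zubin's neighbors: Bob and Simone (k = 2).
Possible neighbor pairs: C(2,2) = 1. Edges among them: Bob–Simone → e = 1.
Clustering(Zubin) = 1/1.

1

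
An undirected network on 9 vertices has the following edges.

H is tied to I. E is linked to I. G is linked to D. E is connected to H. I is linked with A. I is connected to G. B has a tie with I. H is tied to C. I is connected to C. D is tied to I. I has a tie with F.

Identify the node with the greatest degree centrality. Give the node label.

Degrees — A:1, B:1, C:2, D:2, E:2, F:1, G:2, H:3, I:8.
The maximum is 8, attained only by I.

I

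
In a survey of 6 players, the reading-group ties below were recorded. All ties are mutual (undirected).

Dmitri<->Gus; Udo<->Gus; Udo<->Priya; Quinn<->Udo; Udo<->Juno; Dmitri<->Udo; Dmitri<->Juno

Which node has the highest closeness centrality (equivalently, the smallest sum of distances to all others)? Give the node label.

Udo

Farness (sum of distances to all others) for each node — Dmitri:7, Gus:8, Juno:8, Priya:9, Quinn:9, Udo:5.
The smallest farness is 5, for Udo, so Udo has the highest closeness.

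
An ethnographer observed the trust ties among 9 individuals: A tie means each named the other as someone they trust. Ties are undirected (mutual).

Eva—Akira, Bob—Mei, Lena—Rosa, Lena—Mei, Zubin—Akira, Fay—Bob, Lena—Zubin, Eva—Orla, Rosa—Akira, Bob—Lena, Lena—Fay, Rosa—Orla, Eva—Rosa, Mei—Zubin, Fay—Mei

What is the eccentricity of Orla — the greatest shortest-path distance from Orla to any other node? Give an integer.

Distances from Orla: Akira:2, Bob:3, Eva:1, Fay:3, Lena:2, Mei:3, Rosa:1, Zubin:3.
The largest is 3 (to Zubin, Fay, Bob, and Mei), so the eccentricity of Orla is 3.

3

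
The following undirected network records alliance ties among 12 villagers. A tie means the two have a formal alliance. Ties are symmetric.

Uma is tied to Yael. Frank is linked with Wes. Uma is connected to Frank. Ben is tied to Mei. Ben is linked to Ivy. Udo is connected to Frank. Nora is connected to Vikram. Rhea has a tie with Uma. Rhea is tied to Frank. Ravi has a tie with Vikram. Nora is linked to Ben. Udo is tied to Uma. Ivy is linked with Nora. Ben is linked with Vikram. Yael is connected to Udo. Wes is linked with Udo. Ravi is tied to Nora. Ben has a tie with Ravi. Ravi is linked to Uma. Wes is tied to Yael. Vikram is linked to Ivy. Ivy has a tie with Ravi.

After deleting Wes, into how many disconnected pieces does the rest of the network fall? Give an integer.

1

Wes's neighbors (Frank, Udo, and Yael) remain reachable from one another through other ties, so the rest of the network stays in one piece.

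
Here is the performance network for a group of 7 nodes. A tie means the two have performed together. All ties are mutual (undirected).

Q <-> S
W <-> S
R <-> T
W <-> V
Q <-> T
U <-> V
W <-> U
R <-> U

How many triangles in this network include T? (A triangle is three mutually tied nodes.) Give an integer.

T's neighbors are Q and R, but none of them are tied to each other, so no triangle contains T.

0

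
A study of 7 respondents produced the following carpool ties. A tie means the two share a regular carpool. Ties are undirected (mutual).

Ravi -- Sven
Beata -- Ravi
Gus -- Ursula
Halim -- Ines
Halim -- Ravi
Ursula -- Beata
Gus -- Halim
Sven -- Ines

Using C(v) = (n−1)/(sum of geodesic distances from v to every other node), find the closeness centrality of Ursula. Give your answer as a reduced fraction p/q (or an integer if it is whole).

Distances from Ursula: Beata:1, Gus:1, Halim:2, Ines:3, Ravi:2, Sven:3. Sum = 12.
n = 7, so closeness = 6/12 = 1/2.

1/2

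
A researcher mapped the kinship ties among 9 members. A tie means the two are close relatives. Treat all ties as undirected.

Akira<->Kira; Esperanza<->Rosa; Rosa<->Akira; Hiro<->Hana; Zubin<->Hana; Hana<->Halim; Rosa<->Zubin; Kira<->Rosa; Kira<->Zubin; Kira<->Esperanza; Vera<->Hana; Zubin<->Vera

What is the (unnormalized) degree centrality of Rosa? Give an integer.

Rosa is directly tied to Akira, Esperanza, Kira, and Zubin. That is 4 neighbors, so the degree of Rosa is 4.

4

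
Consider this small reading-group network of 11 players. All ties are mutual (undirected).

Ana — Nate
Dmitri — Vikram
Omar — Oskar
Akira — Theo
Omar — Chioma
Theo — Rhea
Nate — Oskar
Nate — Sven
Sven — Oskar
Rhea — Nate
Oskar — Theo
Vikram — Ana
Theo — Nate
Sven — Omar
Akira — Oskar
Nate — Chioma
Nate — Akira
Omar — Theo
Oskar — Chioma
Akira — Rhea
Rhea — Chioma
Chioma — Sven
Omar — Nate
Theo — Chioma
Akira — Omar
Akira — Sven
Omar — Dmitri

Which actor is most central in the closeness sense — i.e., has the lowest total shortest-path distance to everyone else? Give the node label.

Nate

Farness (sum of distances to all others) for each node — Akira:15, Ana:18, Chioma:15, Dmitri:19, Nate:12, Omar:13, Oskar:15, Rhea:18, Sven:16, Theo:15, Vikram:24.
The smallest farness is 12, for Nate, so Nate has the highest closeness.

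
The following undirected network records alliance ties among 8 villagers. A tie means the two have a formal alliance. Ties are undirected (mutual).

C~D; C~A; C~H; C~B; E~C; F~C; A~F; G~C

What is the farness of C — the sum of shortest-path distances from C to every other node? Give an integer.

7

Distances from C: A:1, B:1, D:1, E:1, F:1, G:1, H:1.
Sum = 1 + 1 + 1 + 1 + 1 + 1 + 1 = 7.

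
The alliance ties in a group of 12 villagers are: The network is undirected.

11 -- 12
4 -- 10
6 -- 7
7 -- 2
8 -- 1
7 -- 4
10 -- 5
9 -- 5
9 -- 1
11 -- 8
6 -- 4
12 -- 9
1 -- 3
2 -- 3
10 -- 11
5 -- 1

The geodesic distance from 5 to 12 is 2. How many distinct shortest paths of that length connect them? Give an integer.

1

The shortest distance is 2, and the only length-2 path is 5–9–12. So there is exactly 1 shortest path.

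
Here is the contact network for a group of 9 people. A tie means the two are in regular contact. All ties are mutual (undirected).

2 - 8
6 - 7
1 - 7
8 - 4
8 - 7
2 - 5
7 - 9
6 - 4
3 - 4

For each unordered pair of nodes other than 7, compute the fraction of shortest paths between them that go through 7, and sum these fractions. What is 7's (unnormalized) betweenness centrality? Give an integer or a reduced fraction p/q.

29/2

Pairs whose geodesics pass through 7 — 8–1: 1; 8–6: 1/2; 8–9: 1; 5–1: 1; 5–6: 1/2; 5–9: 1; 1–3: 2/2; 1–6: 1; 1–9: 1; 1–2: 1; 1–4: 2/2; 3–9: 2/2; 6–9: 1; 6–2: 1/2 … (+2 more pairs).
All other pairs contribute 0.
Summing the contributions gives betweenness(7) = 29/2.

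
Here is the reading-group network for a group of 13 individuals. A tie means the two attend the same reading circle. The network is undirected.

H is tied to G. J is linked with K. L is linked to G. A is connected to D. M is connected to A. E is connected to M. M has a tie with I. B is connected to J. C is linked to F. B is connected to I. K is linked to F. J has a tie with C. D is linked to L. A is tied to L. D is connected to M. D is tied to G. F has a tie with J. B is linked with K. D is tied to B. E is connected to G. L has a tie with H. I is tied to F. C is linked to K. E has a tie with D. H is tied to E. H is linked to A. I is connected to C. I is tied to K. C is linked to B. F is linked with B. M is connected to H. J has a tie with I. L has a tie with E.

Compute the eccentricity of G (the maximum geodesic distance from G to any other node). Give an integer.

3

Distances from G: A:2, B:2, C:3, D:1, E:1, F:3, H:1, I:3, J:3, K:3, L:1, M:2.
The largest is 3 (to I, C, F, K, and J), so the eccentricity of G is 3.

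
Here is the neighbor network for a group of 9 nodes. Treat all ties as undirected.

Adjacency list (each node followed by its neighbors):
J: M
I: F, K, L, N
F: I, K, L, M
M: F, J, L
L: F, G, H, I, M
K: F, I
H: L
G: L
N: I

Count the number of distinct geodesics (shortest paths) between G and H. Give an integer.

The shortest distance is 2, and the only length-2 path is G–L–H. So there is exactly 1 shortest path.

1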